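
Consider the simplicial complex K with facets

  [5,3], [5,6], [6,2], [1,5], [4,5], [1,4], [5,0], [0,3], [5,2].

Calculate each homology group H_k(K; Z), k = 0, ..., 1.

Fix the vertex order 0 < 1 < 2 < 3 < 4 < 5 < 6 and write every simplex with vertices in increasing order. Then dim K = 1 and the simplices of K are:

  0-simplices (7): [0], [1], [2], [3], [4], [5], [6]
  1-simplices (9): [0,3], [0,5], [1,4], [1,5], [2,5], [2,6], [3,5], [4,5], [5,6]

so the chain groups are C_0 ≅ Z^7, C_1 ≅ Z^9.

The boundary map ∂_1: C_1 → C_0 sends each edge [p,q] (with p < q) to q − p. For instance
  ∂[0,5] = [5] − [0].
As a 7×9 matrix over Z this has rank 6, with invariant factors (1,1,1,1,1,1).

From H_k ≅ ker(∂_k) / im(∂_{k+1}) we obtain:

  H_0: rank C_0 − rank ∂_1 = 7 − 6 = 1, and the invariant factors of ∂_1 are all 1, so H_0 ≅ Z.
  H_1: rank ker ∂_1 − rank ∂_2 = (9 − 6) − 0 = 3, and there is no ∂_2, so H_1 ≅ Z^3.

H_0 = Z,  H_1 = Z^3.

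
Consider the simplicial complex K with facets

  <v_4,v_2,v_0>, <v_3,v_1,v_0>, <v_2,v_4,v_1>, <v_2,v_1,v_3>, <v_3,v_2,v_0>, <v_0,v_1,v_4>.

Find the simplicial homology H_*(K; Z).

We work with the vertex ordering v_0 < v_1 < v_2 < v_3 < v_4. The simplices of K, each written with vertices in increasing order, are:

  0-simplices (5): [v_0], [v_1], [v_2], [v_3], [v_4]
  1-simplices (9): [v_0,v_1], [v_0,v_2], [v_0,v_3], [v_0,v_4], [v_1,v_2], [v_1,v_3], [v_1,v_4], [v_2,v_3], [v_2,v_4]
  2-simplices (6): [v_0,v_1,v_3], [v_0,v_1,v_4], [v_0,v_2,v_3], [v_0,v_2,v_4], [v_1,v_2,v_3], [v_1,v_2,v_4]

Hence C_0 ≅ Z^5, C_1 ≅ Z^9, C_2 ≅ Z^6.

∂_1: C_1 → C_0 sends each edge [p,q] (with p < q) to q − p.
As a 5×9 matrix over Z this has rank 4, with invariant factors (1,1,1,1).

Boundary ∂_2: C_2 → C_1 acts by ∂[p,q,r] = [q,r] − [p,r] + [p,q]. For instance
  ∂[v_0,v_2,v_4] = [v_2,v_4] − [v_0,v_4] + [v_0,v_2],
  ∂[v_0,v_1,v_4] = [v_1,v_4] − [v_0,v_4] + [v_0,v_1].
This gives a 9×6 integer matrix of rank 5; reducing to Smith normal form yields diagonal entries (1,1,1,1,1).

From H_k ≅ ker(∂_k) / im(∂_{k+1}) we obtain:

  H_0: rank C_0 − rank ∂_1 = 5 − 4 = 1, and the invariant factors of ∂_1 are all 1, so H_0 = Z.
  H_1: rank ker ∂_1 − rank ∂_2 = (9 − 4) − 5 = 0, and the invariant factors of ∂_2 are all 1, so H_1 = 0.
  H_2: rank ker ∂_2 − rank ∂_3 = (6 − 5) − 0 = 1, and there is no ∂_3, so H_2 = Z.

H_0 = Z,  H_1 = 0,  H_2 = Z.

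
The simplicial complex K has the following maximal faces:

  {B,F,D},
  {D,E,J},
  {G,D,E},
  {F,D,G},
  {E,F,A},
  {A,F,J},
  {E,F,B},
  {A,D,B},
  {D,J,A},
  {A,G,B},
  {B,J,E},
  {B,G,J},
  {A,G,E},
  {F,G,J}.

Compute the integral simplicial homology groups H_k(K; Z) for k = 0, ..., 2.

K has 7 vertices, 21 edges, 14 triangles.
rank ∂_0 = 0, rank ∂_1 = 6 ⇒ b_0 = 7 − 0 − 6 = 1; all invariant factors of ∂_1 are 1 so no torsion. So H_0 = Z.
rank ∂_1 = 6, rank ∂_2 = 13 ⇒ b_1 = 21 − 6 − 13 = 2; all invariant factors of ∂_2 are 1 so no torsion. So H_1 = Z^2.
rank ∂_2 = 13, rank ∂_3 = 0 ⇒ b_2 = 14 − 13 − 0 = 1. So H_2 = Z.

H_0 = Z,  H_1 = Z^2,  H_2 = Z.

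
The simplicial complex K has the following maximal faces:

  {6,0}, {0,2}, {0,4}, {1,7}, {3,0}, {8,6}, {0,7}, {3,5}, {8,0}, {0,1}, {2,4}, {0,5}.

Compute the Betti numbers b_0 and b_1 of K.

We work with the vertex ordering 0 < 1 < 2 < 3 < 4 < 5 < 6 < 7 < 8. The simplices of K, each written with vertices in increasing order, are:

  0-simplices (9): [0], [1], [2], [3], [4], [5], [6], [7], [8]
  1-simplices (12): [0,1], [0,2], [0,3], [0,4], [0,5], [0,6], [0,7], [0,8], [1,7], [2,4], [3,5], [6,8]

giving chain groups C_0 ≅ Z^9, C_1 ≅ Z^12.

The boundary map ∂_1: C_1 → C_0 is given by ∂[p,q] = [q] − [p]. For instance
  ∂[0,3] = [3] − [0].
The 9×12 boundary matrix has rank 8 and Smith normal form diag(1,1,1,1,1,1,1,1).

From H_k ≅ ker(∂_k) / im(∂_{k+1}) we obtain:

  H_0: rank C_0 − rank ∂_1 = 9 − 8 = 1, and the invariant factors of ∂_1 are all 1, so H_0 = Z.
  H_1: rank ker ∂_1 − rank ∂_2 = (12 − 8) − 0 = 4, and there is no ∂_2, so H_1 = Z^4.

(K is a triangulation of a wedge of 4 circles.)

Hence the Betti numbers are b_0 = 1, b_1 = 4.

b_0 = 1, b_1 = 4.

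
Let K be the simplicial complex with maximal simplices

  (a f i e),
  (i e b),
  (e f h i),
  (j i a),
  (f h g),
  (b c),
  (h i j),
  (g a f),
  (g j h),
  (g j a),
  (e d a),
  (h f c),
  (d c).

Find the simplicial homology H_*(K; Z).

Order the vertices as a < b < c < d < e < f < g < h < i < j. Listing each simplex with vertices in this order, K has dimension 3 with simplices:

  0-simplices (10): a, b, c, d, e, f, g, h, i, j
  1-simplices (24): ad, ae, af, ag, ai, aj, bc, be, bi, cd, cf, ch, de, ef, eh, ei, fg, fh, fi, gh, gj, hi, hj, ij
  2-simplices (16): ade, aef, aei, afg, afi, agj, aij, bei, cfh, efh, efi, ehi, fgh, fhi, ghj, hij
  3-simplices (2): aefi, efhi

giving chain groups C_0 ≅ Z^10, C_1 ≅ Z^24, C_2 ≅ Z^16, C_3 ≅ Z^2.

∂_1: C_1 → C_0 is given by ∂[p,q] = [q] − [p]. For instance
  ∂cf = f − c.
As a 10×24 matrix over Z this has rank 9, with invariant factors (1,1,1,1,1,1,1,1,1).

∂_2: C_2 → C_1 acts by ∂[p,q,r] = [q,r] − [p,r] + [p,q]. For instance
  ∂hij = ij − hj + hi,
  ∂cfh = fh − ch + cf.
This gives a 24×16 integer matrix of rank 13; reducing to Smith normal form yields diagonal entries (1,1,1,1,1,1,1,1,1,1,1,1,1).

The boundary map ∂_3: C_3 → C_2 sends each 3-simplex σ to the alternating sum Σ_i (−1)^i (σ with its i-th vertex removed). For instance
  ∂aefi = efi − afi + aei − aef,
  ∂efhi = fhi − ehi + efi − efh.
As a 16×2 matrix over Z this has rank 2, with invariant factors (1,1).

From H_k ≅ ker(∂_k) / im(∂_{k+1}) we obtain:

  H_0: rank C_0 − rank ∂_1 = 10 − 9 = 1, and the invariant factors of ∂_1 are all 1, so H_0 ≅ Z.
  H_1: rank ker ∂_1 − rank ∂_2 = (24 − 9) − 13 = 2, and the invariant factors of ∂_2 are all 1, so H_1 ≅ Z^2.
  H_2: rank ker ∂_2 − rank ∂_3 = (16 − 13) − 2 = 1, and the invariant factors of ∂_3 are all 1, so H_2 ≅ Z.
  H_3: rank ker ∂_3 − rank ∂_4 = (2 − 2) − 0 = 0, and there is no ∂_4, so H_3 ≅ 0.

H_0 = Z,  H_1 = Z^2,  H_2 = Z,  H_3 = 0.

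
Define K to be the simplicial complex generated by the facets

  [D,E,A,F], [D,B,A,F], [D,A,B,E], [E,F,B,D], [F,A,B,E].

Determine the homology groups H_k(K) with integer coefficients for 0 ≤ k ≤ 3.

H_0 ≅ Z,  H_1 = 0,  H_2 = 0,  H_3 ≅ Z.

Take the total order A < B < D < E < F on the vertex set. Then K (dimension 3) consists of the simplices:

  0-simplices (5): A, B, D, E, F
  1-simplices (10): AB, AD, AE, AF, BD, BE, BF, DE, DF, EF
  2-simplices (10): ABD, ABE, ABF, ADE, ADF, AEF, BDE, BDF, BEF, DEF
  3-simplices (5): ABDE, ABDF, ABEF, ADEF, BDEF

so the chain groups are C_0 ≅ Z^5, C_1 ≅ Z^10, C_2 ≅ Z^10, C_3 ≅ Z^5.

Boundary ∂_1: C_1 → C_0 is given by ∂[p,q] = [q] − [p]. For instance
  ∂BF = F − B.
The resulting 5×10 matrix has rank 4, and its Smith normal form has invariant factors (1,1,1,1).

The boundary map ∂_2: C_2 → C_1 maps a triangle to the signed sum of its edges. For instance
  ∂ADF = DF − AF + AD,
  ∂ABD = BD − AD + AB.
As a 10×10 matrix over Z this has rank 6, with invariant factors (1,1,1,1,1,1).

∂_3: C_3 → C_2 sends each 3-simplex σ to the alternating sum Σ_i (−1)^i (σ with its i-th vertex removed). For instance
  ∂ADEF = DEF − AEF + ADF − ADE,
  ∂BDEF = DEF − BEF + BDF − BDE.
This gives a 10×5 integer matrix of rank 4; reducing to Smith normal form yields diagonal entries (1,1,1,1).

Reading off H_k = ker ∂_k / im ∂_{k+1}:

  H_0: rank C_0 − rank ∂_1 = 5 − 4 = 1, and the invariant factors of ∂_1 are all 1, so H_0 = Z.
  H_1: rank ker ∂_1 − rank ∂_2 = (10 − 4) − 6 = 0, and the invariant factors of ∂_2 are all 1, so H_1 = 0.
  H_2: rank ker ∂_2 − rank ∂_3 = (10 − 6) − 4 = 0, and the invariant factors of ∂_3 are all 1, so H_2 = 0.
  H_3: rank ker ∂_3 − rank ∂_4 = (5 − 4) − 0 = 1, and there is no ∂_4, so H_3 = Z.

As a check, the Euler characteristic is 5 − 10 + 10 − 5 = 0, which agrees with 1 − 0 + 0 − 1 = 0.
(K is a triangulation of the 3-sphere S^3.)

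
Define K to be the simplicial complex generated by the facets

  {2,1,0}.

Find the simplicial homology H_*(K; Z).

H_0 = Z,  H_1 = 0,  H_2 = 0.

K has 3 vertices, 3 edges, 1 triangle.
rank ∂_0 = 0, rank ∂_1 = 2 ⇒ b_0 = 3 − 0 − 2 = 1; all invariant factors of ∂_1 are 1 so no torsion. So H_0 ≅ Z.
rank ∂_1 = 2, rank ∂_2 = 1 ⇒ b_1 = 3 − 2 − 1 = 0; all invariant factors of ∂_2 are 1 so no torsion. So H_1 ≅ 0.
rank ∂_2 = 1, rank ∂_3 = 0 ⇒ b_2 = 1 − 1 − 0 = 0. So H_2 ≅ 0.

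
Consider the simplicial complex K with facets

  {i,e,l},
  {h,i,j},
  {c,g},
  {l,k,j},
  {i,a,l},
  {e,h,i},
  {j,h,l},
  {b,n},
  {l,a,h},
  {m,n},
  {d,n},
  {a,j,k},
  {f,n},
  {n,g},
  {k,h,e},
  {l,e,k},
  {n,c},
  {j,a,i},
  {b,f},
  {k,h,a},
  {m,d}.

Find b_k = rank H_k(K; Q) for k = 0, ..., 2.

b_0 = 2, b_1 = 3, b_2 = 0.

Order the vertices as a < b < c < d < e < f < g < h < i < j < k < l < m < n. Listing each simplex with vertices in this order, K has dimension 2 with simplices:

  0-simplices (14): a, b, c, d, e, f, g, h, i, j, k, l, m, n
  1-simplices (27): ah, ai, aj, ak, al, bf, bn, cg, cn, dm, dn, eh, ei, ek, el, fn, gn, hi, hj, hk, hl, ij, il, jk, jl, kl, mn
  2-simplices (12): ahk, ahl, aij, ail, ajk, ehi, ehk, eil, ekl, hij, hjl, jkl

so the chain groups are C_0 ≅ Z^14, C_1 ≅ Z^27, C_2 ≅ Z^12.

∂_1: C_1 → C_0 sends each edge [p,q] (with p < q) to q − p.
The resulting 14×27 matrix has rank 12, and its Smith normal form has invariant factors (1,1,1,1,1,1,1,1,1,1,1,1).

Boundary ∂_2: C_2 → C_1 maps a triangle to the signed sum of its edges. For instance
  ∂aij = ij − aj + ai,
  ∂ahl = hl − al + ah.
The resulting 27×12 matrix has rank 12, and its Smith normal form has invariant factors (1,1,1,1,1,1,1,1,1,1,1,2).

From H_k ≅ ker(∂_k) / im(∂_{k+1}) we obtain:

  H_0: rank C_0 − rank ∂_1 = 14 − 12 = 2, and the invariant factors of ∂_1 are all 1, so H_0 = Z^2.
  H_1: rank ker ∂_1 − rank ∂_2 = (27 − 12) − 12 = 3, and ∂_2 has invariant factor 2 > 1, so H_1 = Z^3 ⊕ Z/2.
  H_2: rank ker ∂_2 − rank ∂_3 = (12 − 12) − 0 = 0, and there is no ∂_3, so H_2 = 0.

Hence the Betti numbers are b_0 = 2, b_1 = 3, b_2 = 0.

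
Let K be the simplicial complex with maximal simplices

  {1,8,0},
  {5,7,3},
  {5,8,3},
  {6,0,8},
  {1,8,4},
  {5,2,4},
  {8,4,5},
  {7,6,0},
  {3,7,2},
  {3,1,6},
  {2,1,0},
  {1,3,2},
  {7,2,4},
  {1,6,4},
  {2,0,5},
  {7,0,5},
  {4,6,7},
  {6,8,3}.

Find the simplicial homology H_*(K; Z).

H_0 ≅ Z,  H_1 ≅ Z ⊕ Z/2Z,  H_2 = 0.

We work with the vertex ordering 0 < 1 < 2 < 3 < 4 < 5 < 6 < 7 < 8. The simplices of K, each written with vertices in increasing order, are:

  0-simplices (9): [0], [1], [2], [3], [4], [5], [6], [7], [8]
  1-simplices (27): (27 of them)
  2-simplices (18): [0,1,2], [0,1,8], [0,2,5], [0,5,7], [0,6,7], [0,6,8], [1,2,3], [1,3,6], [1,4,6], [1,4,8], [2,3,7], [2,4,5], [2,4,7], [3,5,7], [3,5,8], [3,6,8], [4,5,8], [4,6,7]

Hence C_0 ≅ Z^9, C_1 ≅ Z^27, C_2 ≅ Z^18.

Boundary ∂_1: C_1 → C_0 is given by ∂[p,q] = [q] − [p].
The 9×27 boundary matrix has rank 8 and Smith normal form diag(1,1,1,1,1,1,1,1).

The boundary map ∂_2: C_2 → C_1 sends each 2-simplex [p,q,r] to [q,r] − [p,r] + [p,q]. For instance
  ∂[2,4,7] = [4,7] − [2,7] + [2,4],
  ∂[3,6,8] = [6,8] − [3,8] + [3,6].
This gives a 27×18 integer matrix of rank 18; reducing to Smith normal form yields diagonal entries (1,1,1,1,1,1,1,1,1,1,1,1,1,1,1,1,1,2).

Reading off H_k = ker ∂_k / im ∂_{k+1}:

  H_0: rank C_0 − rank ∂_1 = 9 − 8 = 1, and the invariant factors of ∂_1 are all 1, so H_0 = Z.
  H_1: rank ker ∂_1 − rank ∂_2 = (27 − 8) − 18 = 1, and ∂_2 has invariant factor 2 > 1, so H_1 = Z ⊕ Z/2Z.
  H_2: rank ker ∂_2 − rank ∂_3 = (18 − 18) − 0 = 0, and there is no ∂_3, so H_2 = 0.

As a check, the Euler characteristic is 9 − 27 + 18 = 0, which agrees with 1 − 1 + 0 = 0.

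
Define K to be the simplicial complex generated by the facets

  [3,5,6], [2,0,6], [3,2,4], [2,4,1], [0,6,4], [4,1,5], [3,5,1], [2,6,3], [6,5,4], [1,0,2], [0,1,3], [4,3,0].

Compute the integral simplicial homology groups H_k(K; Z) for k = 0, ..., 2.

H_0 = Z,  H_1 = Z/2,  H_2 = 0.

Take the total order 0 < 1 < 2 < 3 < 4 < 5 < 6 on the vertex set. Then K (dimension 2) consists of the simplices:

  0-simplices (7): [0], [1], [2], [3], [4], [5], [6]
  1-simplices (18): [0,1], [0,2], [0,3], [0,4], [0,6], [1,2], [1,3], [1,4], [1,5], [2,3], [2,4], [2,6], [3,4], [3,5], [3,6], [4,5], [4,6], [5,6]
  2-simplices (12): [0,1,2], [0,1,3], [0,2,6], [0,3,4], [0,4,6], [1,2,4], [1,3,5], [1,4,5], [2,3,4], [2,3,6], [3,5,6], [4,5,6]

Hence C_0 ≅ Z^7, C_1 ≅ Z^18, C_2 ≅ Z^12.

∂_1: C_1 → C_0 sends each edge [p,q] (with p < q) to q − p. For instance
  ∂[1,2] = [2] − [1].
As a 7×18 matrix over Z this has rank 6, with invariant factors (1,1,1,1,1,1).

Boundary ∂_2: C_2 → C_1 sends each 2-simplex [p,q,r] to [q,r] − [p,r] + [p,q]. For instance
  ∂[0,1,3] = [1,3] − [0,3] + [0,1],
  ∂[2,3,6] = [3,6] − [2,6] + [2,3].
The resulting 18×12 matrix has rank 12, and its Smith normal form has invariant factors (1,1,1,1,1,1,1,1,1,1,1,2).

Now H_k = ker ∂_k / im ∂_{k+1}, so:

  H_0: rank C_0 − rank ∂_1 = 7 − 6 = 1, and the invariant factors of ∂_1 are all 1, so H_0 ≅ Z.
  H_1: rank ker ∂_1 − rank ∂_2 = (18 − 6) − 12 = 0, and ∂_2 has invariant factor 2 > 1, so H_1 ≅ Z/2.
  H_2: rank ker ∂_2 − rank ∂_3 = (12 − 12) − 0 = 0, and there is no ∂_3, so H_2 ≅ 0.

As a check, the Euler characteristic is 7 − 18 + 12 = 1, which agrees with 1 − 0 + 0 = 1.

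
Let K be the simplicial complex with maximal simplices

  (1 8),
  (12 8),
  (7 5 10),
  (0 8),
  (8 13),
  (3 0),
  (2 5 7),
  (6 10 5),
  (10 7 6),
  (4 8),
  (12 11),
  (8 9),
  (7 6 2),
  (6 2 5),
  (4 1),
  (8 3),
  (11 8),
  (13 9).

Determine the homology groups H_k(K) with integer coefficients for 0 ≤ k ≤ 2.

H_0 = Z^2,  H_1 = Z^4,  H_2 = Z.

Take the total order 0 < 1 < 2 < 3 < 4 < 5 < 6 < 7 < 8 < 9 < 10 < 11 < 12 < 13 on the vertex set. Then K (dimension 2) consists of the simplices:

  0-simplices (14): [0], [1], [2], [3], [4], [5], [6], [7], [8], [9], [10], [11], [12], [13]
  1-simplices (21): [0,3], [0,8], [1,4], [1,8], [2,5], [2,6], [2,7], [3,8], [4,8], [5,6], [5,7], [5,10], [6,7], [6,10], [7,10], [8,9], [8,11], [8,12], [8,13], [9,13], [11,12]
  2-simplices (6): [2,5,6], [2,5,7], [2,6,7], [5,6,10], [5,7,10], [6,7,10]

giving chain groups C_0 ≅ Z^14, C_1 ≅ Z^21, C_2 ≅ Z^6.

∂_1: C_1 → C_0 maps an edge to its endpoints' difference, ∂[p,q] = q − p.
This gives a 14×21 integer matrix of rank 12; reducing to Smith normal form yields diagonal entries (1,1,1,1,1,1,1,1,1,1,1,1).

The boundary map ∂_2: C_2 → C_1 maps a triangle to the signed sum of its edges. For instance
  ∂[2,6,7] = [6,7] − [2,7] + [2,6],
  ∂[2,5,7] = [5,7] − [2,7] + [2,5].
As a 21×6 matrix over Z this has rank 5, with invariant factors (1,1,1,1,1).

Computing H_k = (kernel of ∂_k) / (image of ∂_{k+1}):

  H_0: rank C_0 − rank ∂_1 = 14 − 12 = 2, and the invariant factors of ∂_1 are all 1, so H_0 ≅ Z^2.
  H_1: rank ker ∂_1 − rank ∂_2 = (21 − 12) − 5 = 4, and the invariant factors of ∂_2 are all 1, so H_1 ≅ Z^4.
  H_2: rank ker ∂_2 − rank ∂_3 = (6 − 5) − 0 = 1, and there is no ∂_3, so H_2 ≅ Z.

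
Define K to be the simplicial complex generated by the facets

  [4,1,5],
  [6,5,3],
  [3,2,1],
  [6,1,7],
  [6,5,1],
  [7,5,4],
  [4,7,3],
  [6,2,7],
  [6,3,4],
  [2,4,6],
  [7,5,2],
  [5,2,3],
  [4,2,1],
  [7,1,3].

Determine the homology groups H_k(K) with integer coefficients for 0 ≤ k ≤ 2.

K has 7 vertices, 21 edges, 14 triangles.
rank ∂_0 = 0, rank ∂_1 = 6 ⇒ b_0 = 7 − 0 − 6 = 1; all invariant factors of ∂_1 are 1 so no torsion. So H_0 ≅ Z.
rank ∂_1 = 6, rank ∂_2 = 13 ⇒ b_1 = 21 − 6 − 13 = 2; all invariant factors of ∂_2 are 1 so no torsion. So H_1 ≅ Z^2.
rank ∂_2 = 13, rank ∂_3 = 0 ⇒ b_2 = 14 − 13 − 0 = 1. So H_2 ≅ Z.

H_0 ≅ Z,  H_1 ≅ Z^2,  H_2 ≅ Z.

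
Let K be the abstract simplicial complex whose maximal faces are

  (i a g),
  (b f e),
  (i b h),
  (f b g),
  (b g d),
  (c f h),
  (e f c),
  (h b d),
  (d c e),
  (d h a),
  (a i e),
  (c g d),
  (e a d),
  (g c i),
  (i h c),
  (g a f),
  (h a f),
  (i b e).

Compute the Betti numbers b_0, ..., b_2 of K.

We work with the vertex ordering a < b < c < d < e < f < g < h < i. The simplices of K, each written with vertices in increasing order, are:

  0-simplices (9): a, b, c, d, e, f, g, h, i
  1-simplices (27): ad, ae, af, ag, ah, ai, bd, be, bf, bg, bh, bi, cd, ce, cf, cg, ch, ci, de, dg, dh, ef, ei, fg, fh, gi, hi
  2-simplices (18): ade, adh, aei, afg, afh, agi, bdg, bdh, bef, bei, bfg, bhi, cde, cdg, cef, cfh, cgi, chi

Hence C_0 ≅ Z^9, C_1 ≅ Z^27, C_2 ≅ Z^18.

The boundary map ∂_1: C_1 → C_0 sends each edge [p,q] (with p < q) to q − p.
The resulting 9×27 matrix has rank 8, and its Smith normal form has invariant factors (1,1,1,1,1,1,1,1).

Boundary ∂_2: C_2 → C_1 sends each 2-simplex [p,q,r] to [q,r] − [p,r] + [p,q]. For instance
  ∂agi = gi − ai + ag,
  ∂bef = ef − bf + be.
As a 27×18 matrix over Z this has rank 17, with invariant factors (1,1,1,1,1,1,1,1,1,1,1,1,1,1,1,1,1).

Now H_k = ker ∂_k / im ∂_{k+1}, so:

  H_0: rank C_0 − rank ∂_1 = 9 − 8 = 1, and the invariant factors of ∂_1 are all 1, so H_0 ≅ Z.
  H_1: rank ker ∂_1 − rank ∂_2 = (27 − 8) − 17 = 2, and the invariant factors of ∂_2 are all 1, so H_1 ≅ Z^2.
  H_2: rank ker ∂_2 − rank ∂_3 = (18 − 17) − 0 = 1, and there is no ∂_3, so H_2 ≅ Z.

As a check, the Euler characteristic is 9 − 27 + 18 = 0, which agrees with 1 − 2 + 1 = 0.

Hence the Betti numbers are b_0 = 1, b_1 = 2, b_2 = 1.

b_0 = 1, b_1 = 2, b_2 = 1.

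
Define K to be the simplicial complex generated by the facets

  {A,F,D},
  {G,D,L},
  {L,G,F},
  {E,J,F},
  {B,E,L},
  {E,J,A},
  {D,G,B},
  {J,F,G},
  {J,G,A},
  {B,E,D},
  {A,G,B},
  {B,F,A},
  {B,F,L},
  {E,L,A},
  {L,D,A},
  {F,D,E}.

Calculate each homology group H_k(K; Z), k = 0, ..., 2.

H_0 = Z,  H_1 = Z^2,  H_2 = Z.

Order the vertices as A < B < D < E < F < G < J < L. Listing each simplex with vertices in this order, K has dimension 2 with simplices:

  0-simplices (8): A, B, D, E, F, G, J, L
  1-simplices (24): AB, AD, AE, AF, AG, AJ, AL, BD, BE, BF, BG, BL, DE, DF, DG, DL, EF, EJ, EL, FG, FJ, FL, GJ, GL
  2-simplices (16): ABF, ABG, ADF, ADL, AEJ, AEL, AGJ, BDE, BDG, BEL, BFL, DEF, DGL, EFJ, FGJ, FGL

so the chain groups are C_0 ≅ Z^8, C_1 ≅ Z^24, C_2 ≅ Z^16.

∂_1: C_1 → C_0 sends each edge [p,q] (with p < q) to q − p. For instance
  ∂BD = D − B.
The resulting 8×24 matrix has rank 7, and its Smith normal form has invariant factors (1,1,1,1,1,1,1).

Boundary ∂_2: C_2 → C_1 sends each 2-simplex [p,q,r] to [q,r] − [p,r] + [p,q]. For instance
  ∂ADL = DL − AL + AD,
  ∂BDG = DG − BG + BD.
The 24×16 boundary matrix has rank 15 and Smith normal form diag(1,1,1,1,1,1,1,1,1,1,1,1,1,1,1).

Computing H_k = (kernel of ∂_k) / (image of ∂_{k+1}):

  H_0: rank C_0 − rank ∂_1 = 8 − 7 = 1, and the invariant factors of ∂_1 are all 1, so H_0 ≅ Z.
  H_1: rank ker ∂_1 − rank ∂_2 = (24 − 7) − 15 = 2, and the invariant factors of ∂_2 are all 1, so H_1 ≅ Z^2.
  H_2: rank ker ∂_2 − rank ∂_3 = (16 − 15) − 0 = 1, and there is no ∂_3, so H_2 ≅ Z.

(K is a triangulation of the torus T^2.)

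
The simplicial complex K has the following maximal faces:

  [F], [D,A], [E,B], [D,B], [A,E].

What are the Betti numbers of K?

b_0 = 2, b_1 = 1.

Order the vertices as A < B < D < E < F. Listing each simplex with vertices in this order, K has dimension 1 with simplices:

  0-simplices (5): A, B, D, E, F
  1-simplices (4): AD, AE, BD, BE

Hence C_0 ≅ Z^5, C_1 ≅ Z^4.

∂_1: C_1 → C_0 sends each edge [p,q] (with p < q) to q − p. For instance
  ∂BE = E − B.
As a 5×4 matrix over Z this has rank 3, with invariant factors (1,1,1).

Now H_k = ker ∂_k / im ∂_{k+1}, so:

  H_0: rank C_0 − rank ∂_1 = 5 − 3 = 2, and the invariant factors of ∂_1 are all 1, so H_0 ≅ Z^2.
  H_1: rank ker ∂_1 − rank ∂_2 = (4 − 3) − 0 = 1, and there is no ∂_2, so H_1 ≅ Z.

Hence the Betti numbers are b_0 = 2, b_1 = 1.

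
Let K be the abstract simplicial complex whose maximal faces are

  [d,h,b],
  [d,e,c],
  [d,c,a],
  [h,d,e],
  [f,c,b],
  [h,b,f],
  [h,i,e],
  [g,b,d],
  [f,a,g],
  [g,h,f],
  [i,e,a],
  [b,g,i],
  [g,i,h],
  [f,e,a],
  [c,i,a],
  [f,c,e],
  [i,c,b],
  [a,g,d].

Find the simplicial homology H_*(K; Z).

H_0 = Z,  H_1 = Z ⊕ Z/2,  H_2 = 0.

Take the total order a < b < c < d < e < f < g < h < i on the vertex set. Then K (dimension 2) consists of the simplices:

  0-simplices (9): a, b, c, d, e, f, g, h, i
  1-simplices (27): ac, ad, ae, af, ag, ai, bc, bd, bf, bg, bh, bi, cd, ce, cf, ci, de, dg, dh, ef, eh, ei, fg, fh, gh, gi, hi
  2-simplices (18): acd, aci, adg, aef, aei, afg, bcf, bci, bdg, bdh, bfh, bgi, cde, cef, deh, ehi, fgh, ghi

so the chain groups are C_0 ≅ Z^9, C_1 ≅ Z^27, C_2 ≅ Z^18.

The boundary map ∂_1: C_1 → C_0 maps an edge to its endpoints' difference, ∂[p,q] = q − p. For instance
  ∂bg = g − b.
As a 9×27 matrix over Z this has rank 8, with invariant factors (1,1,1,1,1,1,1,1).

∂_2: C_2 → C_1 acts by ∂[p,q,r] = [q,r] − [p,r] + [p,q]. For instance
  ∂bcf = cf − bf + bc,
  ∂deh = eh − dh + de.
The resulting 27×18 matrix has rank 18, and its Smith normal form has invariant factors (1,1,1,1,1,1,1,1,1,1,1,1,1,1,1,1,1,2).

From H_k ≅ ker(∂_k) / im(∂_{k+1}) we obtain:

  H_0: rank C_0 − rank ∂_1 = 9 − 8 = 1, and the invariant factors of ∂_1 are all 1, so H_0 = Z.
  H_1: rank ker ∂_1 − rank ∂_2 = (27 − 8) − 18 = 1, and ∂_2 has invariant factor 2 > 1, so H_1 = Z ⊕ Z/2.
  H_2: rank ker ∂_2 − rank ∂_3 = (18 − 18) − 0 = 0, and there is no ∂_3, so H_2 = 0.

(K is a triangulation of the Klein bottle.)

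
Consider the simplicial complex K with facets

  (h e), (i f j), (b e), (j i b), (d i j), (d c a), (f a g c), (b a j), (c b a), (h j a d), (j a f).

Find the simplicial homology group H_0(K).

Fix the vertex order a < b < c < d < e < f < g < h < i < j and write every simplex with vertices in increasing order. Then dim K = 3 and the simplices of K are:

  0-simplices (10): a, b, c, d, e, f, g, h, i, j
  1-simplices (23): ab, ac, ad, af, ag, ah, aj, bc, be, bi, bj, cd, cf, cg, dh, di, dj, eh, fg, fi, fj, hj, ij
  2-simplices (15): abc, abj, acd, acf, acg, adh, adj, afg, afj, ahj, bij, cfg, dhj, dij, fij
  3-simplices (2): acfg, adhj

so the chain groups are C_0 ≅ Z^10, C_1 ≅ Z^23, C_2 ≅ Z^15, C_3 ≅ Z^2.

The boundary map ∂_1: C_1 → C_0 sends each edge [p,q] (with p < q) to q − p. For instance
  ∂ag = g − a.
This gives a 10×23 integer matrix of rank 9; reducing to Smith normal form yields diagonal entries (1,1,1,1,1,1,1,1,1).

The boundary map ∂_2: C_2 → C_1 acts by ∂[p,q,r] = [q,r] − [p,r] + [p,q]. For instance
  ∂ahj = hj − aj + ah,
  ∂fij = ij − fj + fi.
The resulting 23×15 matrix has rank 13, and its Smith normal form has invariant factors (1,1,1,1,1,1,1,1,1,1,1,1,1).

Boundary ∂_3: C_3 → C_2 sends each 3-simplex σ to the alternating sum Σ_i (−1)^i (σ with its i-th vertex removed). For instance
  ∂adhj = dhj − ahj + adj − adh,
  ∂acfg = cfg − afg + acg − acf.
The resulting 15×2 matrix has rank 2, and its Smith normal form has invariant factors (1,1).

From H_k ≅ ker(∂_k) / im(∂_{k+1}) we obtain:

  H_0: rank C_0 − rank ∂_1 = 10 − 9 = 1, and the invariant factors of ∂_1 are all 1, so H_0 ≅ Z.

H_0 ≅ Z.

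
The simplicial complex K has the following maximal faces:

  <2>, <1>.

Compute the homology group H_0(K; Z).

H_0 ≅ Z^2.

Order the vertices as 1 < 2. Listing each simplex with vertices in this order, K has dimension 0 with simplices:

  0-simplices (2): [1], [2]

so the chain groups are C_0 ≅ Z^2.

Computing H_k = (kernel of ∂_k) / (image of ∂_{k+1}):

  H_0: rank C_0 − rank ∂_1 = 2 − 0 = 2, and there is no ∂_1, so H_0 = Z^2.

(K is a triangulation of a set of 2 points.)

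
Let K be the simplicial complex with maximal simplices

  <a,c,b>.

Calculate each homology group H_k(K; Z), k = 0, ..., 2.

We work with the vertex ordering a < b < c. The simplices of K, each written with vertices in increasing order, are:

  0-simplices (3): a, b, c
  1-simplices (3): ab, ac, bc
  2-simplices (1): abc

Hence C_0 ≅ Z^3, C_1 ≅ Z^3, C_2 ≅ Z^1.

∂_1: C_1 → C_0 is given by ∂[p,q] = [q] − [p].
The resulting 3×3 matrix has rank 2, and its Smith normal form has invariant factors (1,1).

Boundary ∂_2: C_2 → C_1 acts by ∂[p,q,r] = [q,r] − [p,r] + [p,q]. For instance
  ∂abc = bc − ac + ab.
This gives a 3×1 integer matrix of rank 1; reducing to Smith normal form yields diagonal entries (1).

Reading off H_k = ker ∂_k / im ∂_{k+1}:

  H_0: rank C_0 − rank ∂_1 = 3 − 2 = 1, and the invariant factors of ∂_1 are all 1, so H_0 = Z.
  H_1: rank ker ∂_1 − rank ∂_2 = (3 − 2) − 1 = 0, and the invariant factors of ∂_2 are all 1, so H_1 = 0.
  H_2: rank ker ∂_2 − rank ∂_3 = (1 − 1) − 0 = 0, and there is no ∂_3, so H_2 = 0.

H_0 ≅ Z,  H_1 = 0,  H_2 = 0.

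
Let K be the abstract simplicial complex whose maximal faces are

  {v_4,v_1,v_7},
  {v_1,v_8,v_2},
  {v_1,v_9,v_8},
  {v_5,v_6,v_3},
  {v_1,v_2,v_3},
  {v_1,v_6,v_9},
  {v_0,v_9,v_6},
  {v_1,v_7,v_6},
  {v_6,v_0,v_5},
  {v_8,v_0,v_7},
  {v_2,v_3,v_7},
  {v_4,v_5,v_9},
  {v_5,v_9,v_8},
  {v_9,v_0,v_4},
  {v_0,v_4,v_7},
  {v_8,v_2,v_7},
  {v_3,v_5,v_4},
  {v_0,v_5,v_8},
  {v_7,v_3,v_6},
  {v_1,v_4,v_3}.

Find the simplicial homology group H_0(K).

Order the vertices as v_0 < v_1 < v_2 < v_3 < v_4 < v_5 < v_6 < v_7 < v_8 < v_9. Listing each simplex with vertices in this order, K has dimension 2 with simplices:

  0-simplices (10): [v_0], [v_1], [v_2], [v_3], [v_4], [v_5], [v_6], [v_7], [v_8], [v_9]
  1-simplices (30): (30 of them)
  2-simplices (20): (20 of them)

Hence C_0 ≅ Z^10, C_1 ≅ Z^30, C_2 ≅ Z^20.

Boundary ∂_1: C_1 → C_0 maps an edge to its endpoints' difference, ∂[p,q] = q − p. For instance
  ∂[v_5,v_6] = [v_6] − [v_5].
The resulting 10×30 matrix has rank 9, and its Smith normal form has invariant factors (1,1,1,1,1,1,1,1,1).

The boundary map ∂_2: C_2 → C_1 acts by ∂[p,q,r] = [q,r] − [p,r] + [p,q]. For instance
  ∂[v_3,v_5,v_6] = [v_5,v_6] − [v_3,v_6] + [v_3,v_5],
  ∂[v_0,v_5,v_6] = [v_5,v_6] − [v_0,v_6] + [v_0,v_5].
As a 30×20 matrix over Z this has rank 20, with invariant factors (1,1,1,1,1,1,1,1,1,1,1,1,1,1,1,1,1,1,1,2).

Computing H_k = (kernel of ∂_k) / (image of ∂_{k+1}):

  H_0: rank C_0 − rank ∂_1 = 10 − 9 = 1, and the invariant factors of ∂_1 are all 1, so H_0 ≅ Z.

H_0 = Z.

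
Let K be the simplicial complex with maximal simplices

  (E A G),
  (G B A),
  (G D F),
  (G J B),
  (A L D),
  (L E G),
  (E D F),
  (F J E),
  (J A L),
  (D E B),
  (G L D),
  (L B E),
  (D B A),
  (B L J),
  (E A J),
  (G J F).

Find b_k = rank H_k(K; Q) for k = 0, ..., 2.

b_0 = 1, b_1 = 2, b_2 = 1.

Take the total order A < B < D < E < F < G < J < L on the vertex set. Then K (dimension 2) consists of the simplices:

  0-simplices (8): A, B, D, E, F, G, J, L
  1-simplices (24): AB, AD, AE, AG, AJ, AL, BD, BE, BG, BJ, BL, DE, DF, DG, DL, EF, EG, EJ, EL, FG, FJ, GJ, GL, JL
  2-simplices (16): ABD, ABG, ADL, AEG, AEJ, AJL, BDE, BEL, BGJ, BJL, DEF, DFG, DGL, EFJ, EGL, FGJ

giving chain groups C_0 ≅ Z^8, C_1 ≅ Z^24, C_2 ≅ Z^16.

The boundary map ∂_1: C_1 → C_0 maps an edge to its endpoints' difference, ∂[p,q] = q − p. For instance
  ∂DL = L − D.
The resulting 8×24 matrix has rank 7, and its Smith normal form has invariant factors (1,1,1,1,1,1,1).

The boundary map ∂_2: C_2 → C_1 sends each 2-simplex [p,q,r] to [q,r] − [p,r] + [p,q]. For instance
  ∂ABG = BG − AG + AB,
  ∂AEG = EG − AG + AE.
The 24×16 boundary matrix has rank 15 and Smith normal form diag(1,1,1,1,1,1,1,1,1,1,1,1,1,1,1).

Computing H_k = (kernel of ∂_k) / (image of ∂_{k+1}):

  H_0: rank C_0 − rank ∂_1 = 8 − 7 = 1, and the invariant factors of ∂_1 are all 1, so H_0 ≅ Z.
  H_1: rank ker ∂_1 − rank ∂_2 = (24 − 7) − 15 = 2, and the invariant factors of ∂_2 are all 1, so H_1 ≅ Z^2.
  H_2: rank ker ∂_2 − rank ∂_3 = (16 − 15) − 0 = 1, and there is no ∂_3, so H_2 ≅ Z.

As a check, the Euler characteristic is 8 − 24 + 16 = 0, which agrees with 1 − 2 + 1 = 0.

Hence the Betti numbers are b_0 = 1, b_1 = 2, b_2 = 1.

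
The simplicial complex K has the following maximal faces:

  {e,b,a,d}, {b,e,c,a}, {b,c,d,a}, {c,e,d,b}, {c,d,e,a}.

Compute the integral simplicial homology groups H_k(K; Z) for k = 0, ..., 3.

H_0 = Z,  H_1 = 0,  H_2 = 0,  H_3 = Z.

Order the vertices as a < b < c < d < e. Listing each simplex with vertices in this order, K has dimension 3 with simplices:

  0-simplices (5): a, b, c, d, e
  1-simplices (10): ab, ac, ad, ae, bc, bd, be, cd, ce, de
  2-simplices (10): abc, abd, abe, acd, ace, ade, bcd, bce, bde, cde
  3-simplices (5): abcd, abce, abde, acde, bcde

so the chain groups are C_0 ≅ Z^5, C_1 ≅ Z^10, C_2 ≅ Z^10, C_3 ≅ Z^5.

∂_1: C_1 → C_0 maps an edge to its endpoints' difference, ∂[p,q] = q − p.
The resulting 5×10 matrix has rank 4, and its Smith normal form has invariant factors (1,1,1,1).

The boundary map ∂_2: C_2 → C_1 sends each 2-simplex [p,q,r] to [q,r] − [p,r] + [p,q]. For instance
  ∂cde = de − ce + cd,
  ∂abc = bc − ac + ab.
As a 10×10 matrix over Z this has rank 6, with invariant factors (1,1,1,1,1,1).

Boundary ∂_3: C_3 → C_2 sends each 3-simplex σ to the alternating sum Σ_i (−1)^i (σ with its i-th vertex removed). For instance
  ∂bcde = cde − bde + bce − bcd,
  ∂acde = cde − ade + ace − acd.
As a 10×5 matrix over Z this has rank 4, with invariant factors (1,1,1,1).

From H_k ≅ ker(∂_k) / im(∂_{k+1}) we obtain:

  H_0: rank C_0 − rank ∂_1 = 5 − 4 = 1, and the invariant factors of ∂_1 are all 1, so H_0 ≅ Z.
  H_1: rank ker ∂_1 − rank ∂_2 = (10 − 4) − 6 = 0, and the invariant factors of ∂_2 are all 1, so H_1 ≅ 0.
  H_2: rank ker ∂_2 − rank ∂_3 = (10 − 6) − 4 = 0, and the invariant factors of ∂_3 are all 1, so H_2 ≅ 0.
  H_3: rank ker ∂_3 − rank ∂_4 = (5 − 4) − 0 = 1, and there is no ∂_4, so H_3 ≅ Z.

(K is a triangulation of the 3-sphere S^3.)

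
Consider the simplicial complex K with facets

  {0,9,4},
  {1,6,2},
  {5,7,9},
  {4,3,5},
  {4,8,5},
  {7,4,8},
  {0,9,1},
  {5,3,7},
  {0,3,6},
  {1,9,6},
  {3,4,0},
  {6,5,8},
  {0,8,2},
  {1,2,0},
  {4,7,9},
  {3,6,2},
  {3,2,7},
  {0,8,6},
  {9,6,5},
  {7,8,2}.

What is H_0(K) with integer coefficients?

We work with the vertex ordering 0 < 1 < 2 < 3 < 4 < 5 < 6 < 7 < 8 < 9. The simplices of K, each written with vertices in increasing order, are:

  0-simplices (10): [0], [1], [2], [3], [4], [5], [6], [7], [8], [9]
  1-simplices (30): (30 of them)
  2-simplices (20): (20 of them)

Hence C_0 ≅ Z^10, C_1 ≅ Z^30, C_2 ≅ Z^20.

∂_1: C_1 → C_0 is given by ∂[p,q] = [q] − [p]. For instance
  ∂[0,2] = [2] − [0].
As a 10×30 matrix over Z this has rank 9, with invariant factors (1,1,1,1,1,1,1,1,1).

The boundary map ∂_2: C_2 → C_1 sends each 2-simplex [p,q,r] to [q,r] − [p,r] + [p,q]. For instance
  ∂[4,5,8] = [5,8] − [4,8] + [4,5],
  ∂[4,7,9] = [7,9] − [4,9] + [4,7].
As a 30×20 matrix over Z this has rank 20, with invariant factors (1,1,1,1,1,1,1,1,1,1,1,1,1,1,1,1,1,1,1,2).

Now H_k = ker ∂_k / im ∂_{k+1}, so:

  H_0: rank C_0 − rank ∂_1 = 10 − 9 = 1, and the invariant factors of ∂_1 are all 1, so H_0 = Z.

(K is a triangulation of the Klein bottle.)

H_0 ≅ Z.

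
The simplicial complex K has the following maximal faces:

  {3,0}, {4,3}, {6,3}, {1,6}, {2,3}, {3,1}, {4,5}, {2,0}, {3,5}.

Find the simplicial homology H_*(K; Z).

Fix the vertex order 0 < 1 < 2 < 3 < 4 < 5 < 6 and write every simplex with vertices in increasing order. Then dim K = 1 and the simplices of K are:

  0-simplices (7): [0], [1], [2], [3], [4], [5], [6]
  1-simplices (9): [0,2], [0,3], [1,3], [1,6], [2,3], [3,4], [3,5], [3,6], [4,5]

so the chain groups are C_0 ≅ Z^7, C_1 ≅ Z^9.

Boundary ∂_1: C_1 → C_0 sends each edge [p,q] (with p < q) to q − p. For instance
  ∂[3,6] = [6] − [3].
The resulting 7×9 matrix has rank 6, and its Smith normal form has invariant factors (1,1,1,1,1,1).

Reading off H_k = ker ∂_k / im ∂_{k+1}:

  H_0: rank C_0 − rank ∂_1 = 7 − 6 = 1, and the invariant factors of ∂_1 are all 1, so H_0 ≅ Z.
  H_1: rank ker ∂_1 − rank ∂_2 = (9 − 6) − 0 = 3, and there is no ∂_2, so H_1 ≅ Z^3.

(K is a triangulation of a wedge of 3 circles.)

H_0 = Z,  H_1 = Z^3.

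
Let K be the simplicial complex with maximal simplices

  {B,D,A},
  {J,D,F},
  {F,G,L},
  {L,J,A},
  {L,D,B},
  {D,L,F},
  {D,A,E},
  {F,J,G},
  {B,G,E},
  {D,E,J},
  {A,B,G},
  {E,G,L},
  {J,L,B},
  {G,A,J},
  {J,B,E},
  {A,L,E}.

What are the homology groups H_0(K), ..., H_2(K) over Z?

We work with the vertex ordering A < B < D < E < F < G < J < L. The simplices of K, each written with vertices in increasing order, are:

  0-simplices (8): A, B, D, E, F, G, J, L
  1-simplices (24): AB, AD, AE, AG, AJ, AL, BD, BE, BG, BJ, BL, DE, DF, DJ, DL, EG, EJ, EL, FG, FJ, FL, GJ, GL, JL
  2-simplices (16): ABD, ABG, ADE, AEL, AGJ, AJL, BDL, BEG, BEJ, BJL, DEJ, DFJ, DFL, EGL, FGJ, FGL

Hence C_0 ≅ Z^8, C_1 ≅ Z^24, C_2 ≅ Z^16.

Boundary ∂_1: C_1 → C_0 sends each edge [p,q] (with p < q) to q − p. For instance
  ∂EL = L − E.
As a 8×24 matrix over Z this has rank 7, with invariant factors (1,1,1,1,1,1,1).

The boundary map ∂_2: C_2 → C_1 sends each 2-simplex [p,q,r] to [q,r] − [p,r] + [p,q]. For instance
  ∂DEJ = EJ − DJ + DE,
  ∂FGL = GL − FL + FG.
As a 24×16 matrix over Z this has rank 15, with invariant factors (1,1,1,1,1,1,1,1,1,1,1,1,1,1,1).

Now H_k = ker ∂_k / im ∂_{k+1}, so:

  H_0: rank C_0 − rank ∂_1 = 8 − 7 = 1, and the invariant factors of ∂_1 are all 1, so H_0 ≅ Z.
  H_1: rank ker ∂_1 − rank ∂_2 = (24 − 7) − 15 = 2, and the invariant factors of ∂_2 are all 1, so H_1 ≅ Z^2.
  H_2: rank ker ∂_2 − rank ∂_3 = (16 − 15) − 0 = 1, and there is no ∂_3, so H_2 ≅ Z.

H_0 = Z,  H_1 = Z^2,  H_2 = Z.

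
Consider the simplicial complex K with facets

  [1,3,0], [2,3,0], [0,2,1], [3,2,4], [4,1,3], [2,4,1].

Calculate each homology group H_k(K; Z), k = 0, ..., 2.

H_0 = Z,  H_1 = 0,  H_2 = Z.

Order the vertices as 0 < 1 < 2 < 3 < 4. Listing each simplex with vertices in this order, K has dimension 2 with simplices:

  0-simplices (5): [0], [1], [2], [3], [4]
  1-simplices (9): [0,1], [0,2], [0,3], [1,2], [1,3], [1,4], [2,3], [2,4], [3,4]
  2-simplices (6): [0,1,2], [0,1,3], [0,2,3], [1,2,4], [1,3,4], [2,3,4]

Hence C_0 ≅ Z^5, C_1 ≅ Z^9, C_2 ≅ Z^6.

Boundary ∂_1: C_1 → C_0 maps an edge to its endpoints' difference, ∂[p,q] = q − p. For instance
  ∂[1,2] = [2] − [1].
As a 5×9 matrix over Z this has rank 4, with invariant factors (1,1,1,1).

The boundary map ∂_2: C_2 → C_1 acts by ∂[p,q,r] = [q,r] − [p,r] + [p,q]. For instance
  ∂[0,1,3] = [1,3] − [0,3] + [0,1],
  ∂[0,2,3] = [2,3] − [0,3] + [0,2].
The resulting 9×6 matrix has rank 5, and its Smith normal form has invariant factors (1,1,1,1,1).

From H_k ≅ ker(∂_k) / im(∂_{k+1}) we obtain:

  H_0: rank C_0 − rank ∂_1 = 5 − 4 = 1, and the invariant factors of ∂_1 are all 1, so H_0 ≅ Z.
  H_1: rank ker ∂_1 − rank ∂_2 = (9 − 4) − 5 = 0, and the invariant factors of ∂_2 are all 1, so H_1 ≅ 0.
  H_2: rank ker ∂_2 − rank ∂_3 = (6 − 5) − 0 = 1, and there is no ∂_3, so H_2 ≅ Z.

As a check, the Euler characteristic is 5 − 9 + 6 = 2, which agrees with 1 − 0 + 1 = 2.
(K is a triangulation of the 2-sphere S^2.)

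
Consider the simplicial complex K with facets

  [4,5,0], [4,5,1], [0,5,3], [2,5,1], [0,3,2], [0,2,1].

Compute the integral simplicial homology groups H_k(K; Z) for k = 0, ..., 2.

H_0 = Z,  H_1 = Z,  H_2 = 0.

Fix the vertex order 0 < 1 < 2 < 3 < 4 < 5 and write every simplex with vertices in increasing order. Then dim K = 2 and the simplices of K are:

  0-simplices (6): [0], [1], [2], [3], [4], [5]
  1-simplices (12): [0,1], [0,2], [0,3], [0,4], [0,5], [1,2], [1,4], [1,5], [2,3], [2,5], [3,5], [4,5]
  2-simplices (6): [0,1,2], [0,2,3], [0,3,5], [0,4,5], [1,2,5], [1,4,5]

Hence C_0 ≅ Z^6, C_1 ≅ Z^12, C_2 ≅ Z^6.

Boundary ∂_1: C_1 → C_0 sends each edge [p,q] (with p < q) to q − p.
The 6×12 boundary matrix has rank 5 and Smith normal form diag(1,1,1,1,1).

Boundary ∂_2: C_2 → C_1 acts by ∂[p,q,r] = [q,r] − [p,r] + [p,q]. For instance
  ∂[0,4,5] = [4,5] − [0,5] + [0,4],
  ∂[1,2,5] = [2,5] − [1,5] + [1,2].
This gives a 12×6 integer matrix of rank 6; reducing to Smith normal form yields diagonal entries (1,1,1,1,1,1).

Now H_k = ker ∂_k / im ∂_{k+1}, so:

  H_0: rank C_0 − rank ∂_1 = 6 − 5 = 1, and the invariant factors of ∂_1 are all 1, so H_0 ≅ Z.
  H_1: rank ker ∂_1 − rank ∂_2 = (12 − 5) − 6 = 1, and the invariant factors of ∂_2 are all 1, so H_1 ≅ Z.
  H_2: rank ker ∂_2 − rank ∂_3 = (6 − 6) − 0 = 0, and there is no ∂_3, so H_2 ≅ 0.

As a check, the Euler characteristic is 6 − 12 + 6 = 0, which agrees with 1 − 1 + 0 = 0.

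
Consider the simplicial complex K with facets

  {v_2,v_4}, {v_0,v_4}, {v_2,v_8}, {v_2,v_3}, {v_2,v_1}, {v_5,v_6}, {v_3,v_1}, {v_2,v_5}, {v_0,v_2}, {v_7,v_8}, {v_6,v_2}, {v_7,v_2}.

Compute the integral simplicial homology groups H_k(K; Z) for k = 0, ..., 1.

Order the vertices as v_0 < v_1 < v_2 < v_3 < v_4 < v_5 < v_6 < v_7 < v_8. Listing each simplex with vertices in this order, K has dimension 1 with simplices:

  0-simplices (9): [v_0], [v_1], [v_2], [v_3], [v_4], [v_5], [v_6], [v_7], [v_8]
  1-simplices (12): [v_0,v_2], [v_0,v_4], [v_1,v_2], [v_1,v_3], [v_2,v_3], [v_2,v_4], [v_2,v_5], [v_2,v_6], [v_2,v_7], [v_2,v_8], [v_5,v_6], [v_7,v_8]

Hence C_0 ≅ Z^9, C_1 ≅ Z^12.

The boundary map ∂_1: C_1 → C_0 maps an edge to its endpoints' difference, ∂[p,q] = q − p.
As a 9×12 matrix over Z this has rank 8, with invariant factors (1,1,1,1,1,1,1,1).

Reading off H_k = ker ∂_k / im ∂_{k+1}:

  H_0: rank C_0 − rank ∂_1 = 9 − 8 = 1, and the invariant factors of ∂_1 are all 1, so H_0 = Z.
  H_1: rank ker ∂_1 − rank ∂_2 = (12 − 8) − 0 = 4, and there is no ∂_2, so H_1 = Z^4.

(K is a triangulation of a wedge of 4 circles.)

H_0 = Z,  H_1 = Z^4.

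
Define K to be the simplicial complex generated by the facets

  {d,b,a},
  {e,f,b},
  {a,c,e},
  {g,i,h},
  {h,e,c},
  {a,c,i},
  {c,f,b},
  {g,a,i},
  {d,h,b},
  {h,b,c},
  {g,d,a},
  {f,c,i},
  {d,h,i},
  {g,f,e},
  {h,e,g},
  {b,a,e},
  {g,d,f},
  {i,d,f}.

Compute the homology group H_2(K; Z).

Take the total order a < b < c < d < e < f < g < h < i on the vertex set. Then K (dimension 2) consists of the simplices:

  0-simplices (9): a, b, c, d, e, f, g, h, i
  1-simplices (27): ab, ac, ad, ae, ag, ai, bc, bd, be, bf, bh, ce, cf, ch, ci, df, dg, dh, di, ef, eg, eh, fg, fi, gh, gi, hi
  2-simplices (18): abd, abe, ace, aci, adg, agi, bcf, bch, bdh, bef, ceh, cfi, dfg, dfi, dhi, efg, egh, ghi

giving chain groups C_0 ≅ Z^9, C_1 ≅ Z^27, C_2 ≅ Z^18.

The boundary map ∂_1: C_1 → C_0 maps an edge to its endpoints' difference, ∂[p,q] = q − p.
As a 9×27 matrix over Z this has rank 8, with invariant factors (1,1,1,1,1,1,1,1).

∂_2: C_2 → C_1 maps a triangle to the signed sum of its edges. For instance
  ∂ceh = eh − ch + ce,
  ∂efg = fg − eg + ef.
The 27×18 boundary matrix has rank 18 and Smith normal form diag(1,1,1,1,1,1,1,1,1,1,1,1,1,1,1,1,1,2).

Computing H_k = (kernel of ∂_k) / (image of ∂_{k+1}):

  H_2: rank ker ∂_2 − rank ∂_3 = (18 − 18) − 0 = 0, and there is no ∂_3, so H_2 = 0.

H_2 ≅ 0.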